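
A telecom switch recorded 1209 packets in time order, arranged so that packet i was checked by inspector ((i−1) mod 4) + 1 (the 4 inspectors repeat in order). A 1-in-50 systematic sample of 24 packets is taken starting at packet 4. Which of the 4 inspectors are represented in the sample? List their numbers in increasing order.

Consecutive selections differ by k = 50, so their inspector numbers differ by 50 mod 4 = 2.
gcd(50, 4) = 2, so the sample visits 4/2 = 2 distinct residues mod 4.
Start 4 is inspector 4; the inspectors hit are 2, 4.

2, 4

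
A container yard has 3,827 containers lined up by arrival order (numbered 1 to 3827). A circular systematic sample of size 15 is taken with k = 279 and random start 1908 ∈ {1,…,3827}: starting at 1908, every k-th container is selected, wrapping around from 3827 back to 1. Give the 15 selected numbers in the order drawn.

1908, 2187, 2466, 2745, 3024, 3303, 3582, 34, 313, 592, 871, 1150, 1429, 1708, 1987

Selection 1: 1908
Selection 2: 1908 + 279 = 2187
Selection 3: 2187 + 279 = 2466
Selection 4: 2466 + 279 = 2745
Selection 5: 2745 + 279 = 3024
Selection 6: 3024 + 279 = 3303
Selection 7: 3303 + 279 = 3582
Selection 8: 3582 + 279 = 3861 → 3861 − 3827 = 34
Selection 9: 34 + 279 = 313
Selection 10: 313 + 279 = 592
Selection 11: 592 + 279 = 871
Selection 12: 871 + 279 = 1150
Selection 13: 1150 + 279 = 1429
Selection 14: 1429 + 279 = 1708
Selection 15: 1708 + 279 = 1987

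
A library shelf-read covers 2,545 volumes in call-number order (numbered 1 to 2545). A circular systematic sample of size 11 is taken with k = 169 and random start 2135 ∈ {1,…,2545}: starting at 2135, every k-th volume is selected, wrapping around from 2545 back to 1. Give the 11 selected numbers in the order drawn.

Selection 1: 2135
Selection 2: 2135 + 169 = 2304
Selection 3: 2304 + 169 = 2473
Selection 4: 2473 + 169 = 2642 → 2642 − 2545 = 97
Selection 5: 97 + 169 = 266
Selection 6: 266 + 169 = 435
Selection 7: 435 + 169 = 604
Selection 8: 604 + 169 = 773
Selection 9: 773 + 169 = 942
Selection 10: 942 + 169 = 1111
Selection 11: 1111 + 169 = 1280

2135, 2304, 2473, 97, 266, 435, 604, 773, 942, 1111, 1280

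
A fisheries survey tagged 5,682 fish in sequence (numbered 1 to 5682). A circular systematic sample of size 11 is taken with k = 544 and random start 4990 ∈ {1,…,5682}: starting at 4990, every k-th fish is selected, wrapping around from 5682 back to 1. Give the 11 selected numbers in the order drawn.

4990, 5534, 396, 940, 1484, 2028, 2572, 3116, 3660, 4204, 4748

Selection 1: 4990
Selection 2: 4990 + 544 = 5534
Selection 3: 5534 + 544 = 6078 → 6078 − 5682 = 396
Selection 4: 396 + 544 = 940
Selection 5: 940 + 544 = 1484
Selection 6: 1484 + 544 = 2028
Selection 7: 2028 + 544 = 2572
Selection 8: 2572 + 544 = 3116
Selection 9: 3116 + 544 = 3660
Selection 10: 3660 + 544 = 4204
Selection 11: 4204 + 544 = 4748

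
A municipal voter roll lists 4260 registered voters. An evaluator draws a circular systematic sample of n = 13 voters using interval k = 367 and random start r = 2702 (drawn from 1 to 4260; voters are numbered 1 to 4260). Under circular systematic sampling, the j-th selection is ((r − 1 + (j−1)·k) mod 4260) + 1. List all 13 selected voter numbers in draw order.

Selection 1: 2702
Selection 2: 2702 + 367 = 3069
Selection 3: 3069 + 367 = 3436
Selection 4: 3436 + 367 = 3803
Selection 5: 3803 + 367 = 4170
Selection 6: 4170 + 367 = 4537 → 4537 − 4260 = 277
Selection 7: 277 + 367 = 644
Selection 8: 644 + 367 = 1011
Selection 9: 1011 + 367 = 1378
Selection 10: 1378 + 367 = 1745
Selection 11: 1745 + 367 = 2112
Selection 12: 2112 + 367 = 2479
Selection 13: 2479 + 367 = 2846

2702, 3069, 3436, 3803, 4170, 277, 644, 1011, 1378, 1745, 2112, 2479, 2846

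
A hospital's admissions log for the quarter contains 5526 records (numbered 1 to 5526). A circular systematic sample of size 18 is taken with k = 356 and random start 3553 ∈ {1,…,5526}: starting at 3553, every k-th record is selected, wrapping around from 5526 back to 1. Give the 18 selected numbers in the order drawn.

3553, 3909, 4265, 4621, 4977, 5333, 163, 519, 875, 1231, 1587, 1943, 2299, 2655, 3011, 3367, 3723, 4079

Selection 1: 3553
Selection 2: 3553 + 356 = 3909
Selection 3: 3909 + 356 = 4265
Selection 4: 4265 + 356 = 4621
Selection 5: 4621 + 356 = 4977
Selection 6: 4977 + 356 = 5333
Selection 7: 5333 + 356 = 5689 → 5689 − 5526 = 163
Selection 8: 163 + 356 = 519
Selection 9: 519 + 356 = 875
Selection 10: 875 + 356 = 1231
Selection 11: 1231 + 356 = 1587
Selection 12: 1587 + 356 = 1943
Selection 13: 1943 + 356 = 2299
Selection 14: 2299 + 356 = 2655
Selection 15: 2655 + 356 = 3011
Selection 16: 3011 + 356 = 3367
Selection 17: 3367 + 356 = 3723
Selection 18: 3723 + 356 = 4079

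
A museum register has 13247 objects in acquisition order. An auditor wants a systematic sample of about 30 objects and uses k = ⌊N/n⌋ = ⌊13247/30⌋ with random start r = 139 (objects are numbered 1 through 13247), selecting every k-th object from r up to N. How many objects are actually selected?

k = ⌊13247/30⌋ = 441
Achieved size = ⌊(13247 − 139)/441⌋ + 1 = ⌊13108/441⌋ + 1 = 29 + 1 = 30
(last selection: 139 + 29×441 = 12928 ≤ 13247; next would be 13369 > 13247)

30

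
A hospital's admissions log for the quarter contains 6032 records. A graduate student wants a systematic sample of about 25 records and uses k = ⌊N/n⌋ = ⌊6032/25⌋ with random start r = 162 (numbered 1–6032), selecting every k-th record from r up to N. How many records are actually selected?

k = ⌊6032/25⌋ = 241
Achieved size = ⌊(6032 − 162)/241⌋ + 1 = ⌊5870/241⌋ + 1 = 24 + 1 = 25
(last selection: 162 + 24×241 = 5946 ≤ 6032; next would be 6187 > 6032)

25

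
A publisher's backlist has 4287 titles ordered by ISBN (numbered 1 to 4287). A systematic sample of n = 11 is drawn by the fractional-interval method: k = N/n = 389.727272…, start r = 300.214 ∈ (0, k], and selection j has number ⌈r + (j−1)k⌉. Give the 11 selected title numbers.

j=1: r + 0k = 300.214 → ⌈·⌉ = 301
j=2: r + 1k = 689.941272… → ⌈·⌉ = 690
j=3: r + 2k = 1079.668545… → ⌈·⌉ = 1080
j=4: r + 3k = 1469.395818… → ⌈·⌉ = 1470
j=5: r + 4k = 1859.123090… → ⌈·⌉ = 1860
j=6: r + 5k = 2248.850363… → ⌈·⌉ = 2249
j=7: r + 6k = 2638.577636… → ⌈·⌉ = 2639
j=8: r + 7k = 3028.304909… → ⌈·⌉ = 3029
j=9: r + 8k = 3418.032181… → ⌈·⌉ = 3419
j=10: r + 9k = 3807.759454… → ⌈·⌉ = 3808
j=11: r + 10k = 4197.486727… → ⌈·⌉ = 4198

301, 690, 1080, 1470, 1860, 2249, 2639, 3029, 3419, 3808, 4198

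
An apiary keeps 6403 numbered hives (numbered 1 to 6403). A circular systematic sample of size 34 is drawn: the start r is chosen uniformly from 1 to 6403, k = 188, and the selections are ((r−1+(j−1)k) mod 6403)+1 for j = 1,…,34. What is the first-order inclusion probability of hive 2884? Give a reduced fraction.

34/6403

For each position j, as r ranges over 1…6403 the j-th selection hits every hive exactly once, so hive 2884 is selected for exactly 34 of the 6403 starts.
Inclusion probability = 34/6403.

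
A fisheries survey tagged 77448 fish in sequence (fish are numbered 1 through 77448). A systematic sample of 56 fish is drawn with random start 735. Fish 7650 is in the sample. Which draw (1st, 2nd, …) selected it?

6

k = 77448/56 = 1383
position = (7650 − 735)/1383 + 1 = 6915/1383 + 1 = 5 + 1 = 6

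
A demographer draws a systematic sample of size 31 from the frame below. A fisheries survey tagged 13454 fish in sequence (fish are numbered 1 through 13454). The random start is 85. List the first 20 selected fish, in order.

85, 519, 953, 1387, 1821, 2255, 2689, 3123, 3557, 3991, 4425, 4859, 5293, 5727, 6161, 6595, 7029, 7463, 7897, 8331

k = N/n = 13454/31 = 434
fish 1: 85
fish 2: 85 + 434 = 519
fish 3: 519 + 434 = 953
fish 4: 953 + 434 = 1387
fish 5: 1387 + 434 = 1821
fish 6: 1821 + 434 = 2255
fish 7: 2255 + 434 = 2689
fish 8: 2689 + 434 = 3123
fish 9: 3123 + 434 = 3557
fish 10: 3557 + 434 = 3991
fish 11: 3991 + 434 = 4425
fish 12: 4425 + 434 = 4859
fish 13: 4859 + 434 = 5293
fish 14: 5293 + 434 = 5727
fish 15: 5727 + 434 = 6161
fish 16: 6161 + 434 = 6595
fish 17: 6595 + 434 = 7029
fish 18: 7029 + 434 = 7463
fish 19: 7463 + 434 = 7897
fish 20: 7897 + 434 = 8331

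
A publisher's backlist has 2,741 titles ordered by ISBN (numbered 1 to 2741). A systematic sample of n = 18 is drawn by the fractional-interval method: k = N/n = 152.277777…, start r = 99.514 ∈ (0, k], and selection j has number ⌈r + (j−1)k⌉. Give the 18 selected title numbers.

100, 252, 405, 557, 709, 861, 1014, 1166, 1318, 1471, 1623, 1775, 1927, 2080, 2232, 2384, 2536, 2689

j=1: r + 0k = 99.514 → ⌈·⌉ = 100
j=2: r + 1k = 251.791777… → ⌈·⌉ = 252
j=3: r + 2k = 404.069555… → ⌈·⌉ = 405
j=4: r + 3k = 556.347333… → ⌈·⌉ = 557
j=5: r + 4k = 708.625111… → ⌈·⌉ = 709
j=6: r + 5k = 860.902888… → ⌈·⌉ = 861
j=7: r + 6k = 1013.180666… → ⌈·⌉ = 1014
j=8: r + 7k = 1165.458444… → ⌈·⌉ = 1166
j=9: r + 8k = 1317.736222… → ⌈·⌉ = 1318
j=10: r + 9k = 1470.014 → ⌈·⌉ = 1471
j=11: r + 10k = 1622.291777… → ⌈·⌉ = 1623
j=12: r + 11k = 1774.569555… → ⌈·⌉ = 1775
j=13: r + 12k = 1926.847333… → ⌈·⌉ = 1927
j=14: r + 13k = 2079.125111… → ⌈·⌉ = 2080
j=15: r + 14k = 2231.402888… → ⌈·⌉ = 2232
j=16: r + 15k = 2383.680666… → ⌈·⌉ = 2384
j=17: r + 16k = 2535.958444… → ⌈·⌉ = 2536
j=18: r + 17k = 2688.236222… → ⌈·⌉ = 2689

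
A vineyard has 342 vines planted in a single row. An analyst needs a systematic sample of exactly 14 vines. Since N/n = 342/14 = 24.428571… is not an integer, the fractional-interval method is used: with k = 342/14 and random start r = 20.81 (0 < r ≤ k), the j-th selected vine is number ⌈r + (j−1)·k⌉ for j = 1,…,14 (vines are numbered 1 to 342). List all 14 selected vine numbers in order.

21, 46, 70, 95, 119, 143, 168, 192, 217, 241, 266, 290, 314, 339

j=1: r + 0k = 20.81 → ⌈·⌉ = 21
j=2: r + 1k = 45.238571… → ⌈·⌉ = 46
j=3: r + 2k = 69.667142… → ⌈·⌉ = 70
j=4: r + 3k = 94.095714… → ⌈·⌉ = 95
j=5: r + 4k = 118.524285… → ⌈·⌉ = 119
j=6: r + 5k = 142.952857… → ⌈·⌉ = 143
j=7: r + 6k = 167.381428… → ⌈·⌉ = 168
j=8: r + 7k = 191.81 → ⌈·⌉ = 192
j=9: r + 8k = 216.238571… → ⌈·⌉ = 217
j=10: r + 9k = 240.667142… → ⌈·⌉ = 241
j=11: r + 10k = 265.095714… → ⌈·⌉ = 266
j=12: r + 11k = 289.524285… → ⌈·⌉ = 290
j=13: r + 12k = 313.952857… → ⌈·⌉ = 314
j=14: r + 13k = 338.381428… → ⌈·⌉ = 339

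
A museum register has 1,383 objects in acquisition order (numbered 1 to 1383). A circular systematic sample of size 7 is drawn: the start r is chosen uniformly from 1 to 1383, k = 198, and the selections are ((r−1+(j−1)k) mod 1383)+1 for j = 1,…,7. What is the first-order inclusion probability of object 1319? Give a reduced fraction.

For each position j, as r ranges over 1…1383 the j-th selection hits every object exactly once, so object 1319 is selected for exactly 7 of the 1383 starts.
Inclusion probability = 7/1383.

7/1383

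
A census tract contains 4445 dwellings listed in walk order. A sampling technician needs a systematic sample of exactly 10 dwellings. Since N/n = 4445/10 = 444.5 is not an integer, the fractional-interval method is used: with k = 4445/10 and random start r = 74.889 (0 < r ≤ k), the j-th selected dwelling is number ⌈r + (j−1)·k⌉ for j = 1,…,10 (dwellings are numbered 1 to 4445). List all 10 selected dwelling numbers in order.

75, 520, 964, 1409, 1853, 2298, 2742, 3187, 3631, 4076

j=1: r + 0k = 74.889 → ⌈·⌉ = 75
j=2: r + 1k = 519.389 → ⌈·⌉ = 520
j=3: r + 2k = 963.889 → ⌈·⌉ = 964
j=4: r + 3k = 1408.389 → ⌈·⌉ = 1409
j=5: r + 4k = 1852.889 → ⌈·⌉ = 1853
j=6: r + 5k = 2297.389 → ⌈·⌉ = 2298
j=7: r + 6k = 2741.889 → ⌈·⌉ = 2742
j=8: r + 7k = 3186.389 → ⌈·⌉ = 3187
j=9: r + 8k = 3630.889 → ⌈·⌉ = 3631
j=10: r + 9k = 4075.389 → ⌈·⌉ = 4076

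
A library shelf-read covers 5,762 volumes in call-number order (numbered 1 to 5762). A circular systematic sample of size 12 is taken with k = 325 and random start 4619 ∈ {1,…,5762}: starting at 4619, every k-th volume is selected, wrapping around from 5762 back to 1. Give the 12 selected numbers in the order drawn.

4619, 4944, 5269, 5594, 157, 482, 807, 1132, 1457, 1782, 2107, 2432

Selection 1: 4619
Selection 2: 4619 + 325 = 4944
Selection 3: 4944 + 325 = 5269
Selection 4: 5269 + 325 = 5594
Selection 5: 5594 + 325 = 5919 → 5919 − 5762 = 157
Selection 6: 157 + 325 = 482
Selection 7: 482 + 325 = 807
Selection 8: 807 + 325 = 1132
Selection 9: 1132 + 325 = 1457
Selection 10: 1457 + 325 = 1782
Selection 11: 1782 + 325 = 2107
Selection 12: 2107 + 325 = 2432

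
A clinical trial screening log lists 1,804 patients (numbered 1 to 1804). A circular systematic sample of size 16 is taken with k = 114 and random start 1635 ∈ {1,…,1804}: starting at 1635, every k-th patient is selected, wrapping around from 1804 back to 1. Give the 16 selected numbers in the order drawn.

Selection 1: 1635
Selection 2: 1635 + 114 = 1749
Selection 3: 1749 + 114 = 1863 → 1863 − 1804 = 59
Selection 4: 59 + 114 = 173
Selection 5: 173 + 114 = 287
Selection 6: 287 + 114 = 401
Selection 7: 401 + 114 = 515
Selection 8: 515 + 114 = 629
Selection 9: 629 + 114 = 743
Selection 10: 743 + 114 = 857
Selection 11: 857 + 114 = 971
Selection 12: 971 + 114 = 1085
Selection 13: 1085 + 114 = 1199
Selection 14: 1199 + 114 = 1313
Selection 15: 1313 + 114 = 1427
Selection 16: 1427 + 114 = 1541

1635, 1749, 59, 173, 287, 401, 515, 629, 743, 857, 971, 1085, 1199, 1313, 1427, 1541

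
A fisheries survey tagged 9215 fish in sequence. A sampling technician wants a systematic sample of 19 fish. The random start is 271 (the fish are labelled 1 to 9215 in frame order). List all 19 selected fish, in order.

k = N/n = 9215/19 = 485
fish 1: 271
fish 2: 271 + 485 = 756
fish 3: 756 + 485 = 1241
fish 4: 1241 + 485 = 1726
fish 5: 1726 + 485 = 2211
fish 6: 2211 + 485 = 2696
fish 7: 2696 + 485 = 3181
fish 8: 3181 + 485 = 3666
fish 9: 3666 + 485 = 4151
fish 10: 4151 + 485 = 4636
fish 11: 4636 + 485 = 5121
fish 12: 5121 + 485 = 5606
fish 13: 5606 + 485 = 6091
fish 14: 6091 + 485 = 6576
fish 15: 6576 + 485 = 7061
fish 16: 7061 + 485 = 7546
fish 17: 7546 + 485 = 8031
fish 18: 8031 + 485 = 8516
fish 19: 8516 + 485 = 9001

271, 756, 1241, 1726, 2211, 2696, 3181, 3666, 4151, 4636, 5121, 5606, 6091, 6576, 7061, 7546, 8031, 8516, 9001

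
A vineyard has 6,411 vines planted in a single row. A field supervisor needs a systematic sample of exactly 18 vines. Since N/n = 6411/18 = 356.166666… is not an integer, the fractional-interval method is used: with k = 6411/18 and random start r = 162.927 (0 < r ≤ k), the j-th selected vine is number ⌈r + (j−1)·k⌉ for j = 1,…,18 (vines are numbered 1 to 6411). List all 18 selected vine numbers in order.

163, 520, 876, 1232, 1588, 1944, 2300, 2657, 3013, 3369, 3725, 4081, 4437, 4794, 5150, 5506, 5862, 6218

j=1: r + 0k = 162.927 → ⌈·⌉ = 163
j=2: r + 1k = 519.093666… → ⌈·⌉ = 520
j=3: r + 2k = 875.260333… → ⌈·⌉ = 876
j=4: r + 3k = 1231.427 → ⌈·⌉ = 1232
j=5: r + 4k = 1587.593666… → ⌈·⌉ = 1588
j=6: r + 5k = 1943.760333… → ⌈·⌉ = 1944
j=7: r + 6k = 2299.927 → ⌈·⌉ = 2300
j=8: r + 7k = 2656.093666… → ⌈·⌉ = 2657
j=9: r + 8k = 3012.260333… → ⌈·⌉ = 3013
j=10: r + 9k = 3368.427 → ⌈·⌉ = 3369
j=11: r + 10k = 3724.593666… → ⌈·⌉ = 3725
j=12: r + 11k = 4080.760333… → ⌈·⌉ = 4081
j=13: r + 12k = 4436.927 → ⌈·⌉ = 4437
j=14: r + 13k = 4793.093666… → ⌈·⌉ = 4794
j=15: r + 14k = 5149.260333… → ⌈·⌉ = 5150
j=16: r + 15k = 5505.427 → ⌈·⌉ = 5506
j=17: r + 16k = 5861.593666… → ⌈·⌉ = 5862
j=18: r + 17k = 6217.760333… → ⌈·⌉ = 6218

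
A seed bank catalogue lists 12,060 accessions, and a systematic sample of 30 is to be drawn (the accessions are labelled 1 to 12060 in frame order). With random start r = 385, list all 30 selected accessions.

k = N/n = 12060/30 = 402
accession 1: 385
accession 2: 385 + 402 = 787
accession 3: 787 + 402 = 1189
accession 4: 1189 + 402 = 1591
accession 5: 1591 + 402 = 1993
accession 6: 1993 + 402 = 2395
accession 7: 2395 + 402 = 2797
accession 8: 2797 + 402 = 3199
accession 9: 3199 + 402 = 3601
accession 10: 3601 + 402 = 4003
accession 11: 4003 + 402 = 4405
accession 12: 4405 + 402 = 4807
accession 13: 4807 + 402 = 5209
accession 14: 5209 + 402 = 5611
accession 15: 5611 + 402 = 6013
accession 16: 6013 + 402 = 6415
accession 17: 6415 + 402 = 6817
accession 18: 6817 + 402 = 7219
accession 19: 7219 + 402 = 7621
accession 20: 7621 + 402 = 8023
accession 21: 8023 + 402 = 8425
accession 22: 8425 + 402 = 8827
accession 23: 8827 + 402 = 9229
accession 24: 9229 + 402 = 9631
accession 25: 9631 + 402 = 10033
accession 26: 10033 + 402 = 10435
accession 27: 10435 + 402 = 10837
accession 28: 10837 + 402 = 11239
accession 29: 11239 + 402 = 11641
accession 30: 11641 + 402 = 12043

385, 787, 1189, 1591, 1993, 2395, 2797, 3199, 3601, 4003, 4405, 4807, 5209, 5611, 6013, 6415, 6817, 7219, 7621, 8023, 8425, 8827, 9229, 9631, 10033, 10435, 10837, 11239, 11641, 12043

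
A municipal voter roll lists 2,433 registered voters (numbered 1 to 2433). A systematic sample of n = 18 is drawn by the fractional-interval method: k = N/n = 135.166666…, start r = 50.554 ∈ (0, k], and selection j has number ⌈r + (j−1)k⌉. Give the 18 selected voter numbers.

51, 186, 321, 457, 592, 727, 862, 997, 1132, 1268, 1403, 1538, 1673, 1808, 1943, 2079, 2214, 2349

j=1: r + 0k = 50.554 → ⌈·⌉ = 51
j=2: r + 1k = 185.720666… → ⌈·⌉ = 186
j=3: r + 2k = 320.887333… → ⌈·⌉ = 321
j=4: r + 3k = 456.054 → ⌈·⌉ = 457
j=5: r + 4k = 591.220666… → ⌈·⌉ = 592
j=6: r + 5k = 726.387333… → ⌈·⌉ = 727
j=7: r + 6k = 861.554 → ⌈·⌉ = 862
j=8: r + 7k = 996.720666… → ⌈·⌉ = 997
j=9: r + 8k = 1131.887333… → ⌈·⌉ = 1132
j=10: r + 9k = 1267.054 → ⌈·⌉ = 1268
j=11: r + 10k = 1402.220666… → ⌈·⌉ = 1403
j=12: r + 11k = 1537.387333… → ⌈·⌉ = 1538
j=13: r + 12k = 1672.554 → ⌈·⌉ = 1673
j=14: r + 13k = 1807.720666… → ⌈·⌉ = 1808
j=15: r + 14k = 1942.887333… → ⌈·⌉ = 1943
j=16: r + 15k = 2078.054 → ⌈·⌉ = 2079
j=17: r + 16k = 2213.220666… → ⌈·⌉ = 2214
j=18: r + 17k = 2348.387333… → ⌈·⌉ = 2349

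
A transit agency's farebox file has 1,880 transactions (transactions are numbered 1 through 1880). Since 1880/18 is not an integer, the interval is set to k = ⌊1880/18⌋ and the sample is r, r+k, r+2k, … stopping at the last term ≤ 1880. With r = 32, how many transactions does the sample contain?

18

k = ⌊1880/18⌋ = 104
Achieved size = ⌊(1880 − 32)/104⌋ + 1 = ⌊1848/104⌋ + 1 = 17 + 1 = 18
(last selection: 32 + 17×104 = 1800 ≤ 1880; next would be 1904 > 1880)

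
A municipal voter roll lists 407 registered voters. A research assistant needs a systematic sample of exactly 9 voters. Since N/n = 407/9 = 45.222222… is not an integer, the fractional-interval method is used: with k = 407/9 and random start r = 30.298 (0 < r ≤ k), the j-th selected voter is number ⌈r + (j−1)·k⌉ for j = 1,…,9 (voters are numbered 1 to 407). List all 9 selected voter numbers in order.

j=1: r + 0k = 30.298 → ⌈·⌉ = 31
j=2: r + 1k = 75.520222… → ⌈·⌉ = 76
j=3: r + 2k = 120.742444… → ⌈·⌉ = 121
j=4: r + 3k = 165.964666… → ⌈·⌉ = 166
j=5: r + 4k = 211.186888… → ⌈·⌉ = 212
j=6: r + 5k = 256.409111… → ⌈·⌉ = 257
j=7: r + 6k = 301.631333… → ⌈·⌉ = 302
j=8: r + 7k = 346.853555… → ⌈·⌉ = 347
j=9: r + 8k = 392.075777… → ⌈·⌉ = 393

31, 76, 121, 166, 212, 257, 302, 347, 393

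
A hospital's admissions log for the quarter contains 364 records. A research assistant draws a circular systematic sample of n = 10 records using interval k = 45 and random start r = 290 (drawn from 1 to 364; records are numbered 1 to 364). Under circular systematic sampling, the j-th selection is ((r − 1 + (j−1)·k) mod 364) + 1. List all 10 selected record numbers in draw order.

Selection 1: 290
Selection 2: 290 + 45 = 335
Selection 3: 335 + 45 = 380 → 380 − 364 = 16
Selection 4: 16 + 45 = 61
Selection 5: 61 + 45 = 106
Selection 6: 106 + 45 = 151
Selection 7: 151 + 45 = 196
Selection 8: 196 + 45 = 241
Selection 9: 241 + 45 = 286
Selection 10: 286 + 45 = 331

290, 335, 16, 61, 106, 151, 196, 241, 286, 331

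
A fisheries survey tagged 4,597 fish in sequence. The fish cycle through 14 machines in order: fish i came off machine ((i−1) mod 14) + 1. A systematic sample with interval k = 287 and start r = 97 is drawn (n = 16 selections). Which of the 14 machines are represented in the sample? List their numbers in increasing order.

6, 13

Consecutive selections differ by k = 287, so their machine numbers differ by 287 mod 14 = 7.
gcd(287, 14) = 7, so the sample visits 14/7 = 2 distinct residues mod 14.
Start 97 is machine 13; the machines hit are 6, 13.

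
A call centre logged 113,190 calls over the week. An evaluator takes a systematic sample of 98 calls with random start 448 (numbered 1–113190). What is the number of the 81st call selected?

k = 113190/98 = 1155
81st selection = r + (81−1)·k = 448 + 80×1155 = 448 + 92400 = 92848

92848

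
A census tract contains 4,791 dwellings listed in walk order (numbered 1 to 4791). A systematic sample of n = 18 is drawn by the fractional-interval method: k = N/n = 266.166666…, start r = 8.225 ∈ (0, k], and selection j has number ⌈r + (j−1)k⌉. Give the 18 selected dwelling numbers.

9, 275, 541, 807, 1073, 1340, 1606, 1872, 2138, 2404, 2670, 2937, 3203, 3469, 3735, 4001, 4267, 4534

j=1: r + 0k = 8.225 → ⌈·⌉ = 9
j=2: r + 1k = 274.391666… → ⌈·⌉ = 275
j=3: r + 2k = 540.558333… → ⌈·⌉ = 541
j=4: r + 3k = 806.725 → ⌈·⌉ = 807
j=5: r + 4k = 1072.891666… → ⌈·⌉ = 1073
j=6: r + 5k = 1339.058333… → ⌈·⌉ = 1340
j=7: r + 6k = 1605.225 → ⌈·⌉ = 1606
j=8: r + 7k = 1871.391666… → ⌈·⌉ = 1872
j=9: r + 8k = 2137.558333… → ⌈·⌉ = 2138
j=10: r + 9k = 2403.725 → ⌈·⌉ = 2404
j=11: r + 10k = 2669.891666… → ⌈·⌉ = 2670
j=12: r + 11k = 2936.058333… → ⌈·⌉ = 2937
j=13: r + 12k = 3202.225 → ⌈·⌉ = 3203
j=14: r + 13k = 3468.391666… → ⌈·⌉ = 3469
j=15: r + 14k = 3734.558333… → ⌈·⌉ = 3735
j=16: r + 15k = 4000.725 → ⌈·⌉ = 4001
j=17: r + 16k = 4266.891666… → ⌈·⌉ = 4267
j=18: r + 17k = 4533.058333… → ⌈·⌉ = 4534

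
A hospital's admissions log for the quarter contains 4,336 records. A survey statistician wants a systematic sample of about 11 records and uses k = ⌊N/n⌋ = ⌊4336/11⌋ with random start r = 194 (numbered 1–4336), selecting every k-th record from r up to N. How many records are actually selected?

k = ⌊4336/11⌋ = 394
Achieved size = ⌊(4336 − 194)/394⌋ + 1 = ⌊4142/394⌋ + 1 = 10 + 1 = 11
(last selection: 194 + 10×394 = 4134 ≤ 4336; next would be 4528 > 4336)

11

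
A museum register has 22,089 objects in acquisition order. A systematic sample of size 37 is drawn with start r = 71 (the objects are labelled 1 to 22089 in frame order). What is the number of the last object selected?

21563

k = 22089/37 = 597
37th selection = r + (37−1)·k = 71 + 36×597 = 71 + 21492 = 21563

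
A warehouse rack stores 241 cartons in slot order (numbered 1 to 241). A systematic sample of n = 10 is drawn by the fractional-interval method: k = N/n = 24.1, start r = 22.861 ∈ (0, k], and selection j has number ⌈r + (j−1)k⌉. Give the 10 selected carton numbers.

23, 47, 72, 96, 120, 144, 168, 192, 216, 240

j=1: r + 0k = 22.861 → ⌈·⌉ = 23
j=2: r + 1k = 46.961 → ⌈·⌉ = 47
j=3: r + 2k = 71.061 → ⌈·⌉ = 72
j=4: r + 3k = 95.161 → ⌈·⌉ = 96
j=5: r + 4k = 119.261 → ⌈·⌉ = 120
j=6: r + 5k = 143.361 → ⌈·⌉ = 144
j=7: r + 6k = 167.461 → ⌈·⌉ = 168
j=8: r + 7k = 191.561 → ⌈·⌉ = 192
j=9: r + 8k = 215.661 → ⌈·⌉ = 216
j=10: r + 9k = 239.761 → ⌈·⌉ = 240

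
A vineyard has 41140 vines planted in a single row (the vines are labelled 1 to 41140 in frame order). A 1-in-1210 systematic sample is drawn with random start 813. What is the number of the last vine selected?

k = 1210
34th selection = r + (34−1)·k = 813 + 33×1210 = 813 + 39930 = 40743

40743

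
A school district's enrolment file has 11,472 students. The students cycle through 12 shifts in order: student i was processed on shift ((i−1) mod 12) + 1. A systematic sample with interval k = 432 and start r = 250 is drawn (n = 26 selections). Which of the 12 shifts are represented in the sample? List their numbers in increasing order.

10

Consecutive selections differ by k = 432, so their shift numbers differ by 432 mod 12 = 0.
gcd(432, 12) = 12, so the sample visits 12/12 = 1 distinct residues mod 12.
Start 250 is shift 10; the shifts hit are 10.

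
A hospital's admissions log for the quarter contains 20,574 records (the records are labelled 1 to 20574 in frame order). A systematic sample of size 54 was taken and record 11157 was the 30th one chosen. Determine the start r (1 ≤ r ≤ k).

108

k = 20574/54 = 381
r = 11157 − (30−1)×381 = 11157 − 11049 = 108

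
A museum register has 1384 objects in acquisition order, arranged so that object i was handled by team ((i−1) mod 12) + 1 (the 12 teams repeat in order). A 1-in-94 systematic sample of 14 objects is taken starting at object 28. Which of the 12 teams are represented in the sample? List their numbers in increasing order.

2, 4, 6, 8, 10, 12

Consecutive selections differ by k = 94, so their team numbers differ by 94 mod 12 = 10.
gcd(94, 12) = 2, so the sample visits 12/2 = 6 distinct residues mod 12.
Start 28 is team 4; the teams hit are 2, 4, 6, 8, 10, 12.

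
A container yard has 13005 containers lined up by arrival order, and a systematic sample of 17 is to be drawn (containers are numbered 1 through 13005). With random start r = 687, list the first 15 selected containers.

687, 1452, 2217, 2982, 3747, 4512, 5277, 6042, 6807, 7572, 8337, 9102, 9867, 10632, 11397

k = N/n = 13005/17 = 765
container 1: 687
container 2: 687 + 765 = 1452
container 3: 1452 + 765 = 2217
container 4: 2217 + 765 = 2982
container 5: 2982 + 765 = 3747
container 6: 3747 + 765 = 4512
container 7: 4512 + 765 = 5277
container 8: 5277 + 765 = 6042
container 9: 6042 + 765 = 6807
container 10: 6807 + 765 = 7572
container 11: 7572 + 765 = 8337
container 12: 8337 + 765 = 9102
container 13: 9102 + 765 = 9867
container 14: 9867 + 765 = 10632
container 15: 10632 + 765 = 11397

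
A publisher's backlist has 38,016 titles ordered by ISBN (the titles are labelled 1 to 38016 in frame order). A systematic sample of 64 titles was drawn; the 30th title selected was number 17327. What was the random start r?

k = 38016/64 = 594
r = 17327 − (30−1)×594 = 17327 − 17226 = 101

101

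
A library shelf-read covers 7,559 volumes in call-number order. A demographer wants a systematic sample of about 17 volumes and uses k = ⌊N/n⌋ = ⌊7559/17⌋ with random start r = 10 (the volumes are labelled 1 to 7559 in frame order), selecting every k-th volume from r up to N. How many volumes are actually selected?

k = ⌊7559/17⌋ = 444
Achieved size = ⌊(7559 − 10)/444⌋ + 1 = ⌊7549/444⌋ + 1 = 17 + 1 = 18
(last selection: 10 + 17×444 = 7558 ≤ 7559; next would be 8002 > 7559)

18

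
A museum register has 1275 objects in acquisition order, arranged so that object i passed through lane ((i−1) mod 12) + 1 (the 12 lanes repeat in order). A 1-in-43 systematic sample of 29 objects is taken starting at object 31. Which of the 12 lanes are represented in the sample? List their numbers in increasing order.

Consecutive selections differ by k = 43, so their lane numbers differ by 43 mod 12 = 7.
gcd(43, 12) = 1, so the sample visits 12/1 = 12 distinct residues mod 12.
Start 31 is lane 7; the lanes hit are 1, 2, 3, 4, 5, 6, 7, 8, 9, 10, 11, 12.

1, 2, 3, 4, 5, 6, 7, 8, 9, 10, 11, 12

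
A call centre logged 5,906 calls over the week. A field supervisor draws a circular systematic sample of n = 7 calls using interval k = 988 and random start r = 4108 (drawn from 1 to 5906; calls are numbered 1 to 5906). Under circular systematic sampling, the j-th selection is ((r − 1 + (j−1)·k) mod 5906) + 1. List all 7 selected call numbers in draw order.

Selection 1: 4108
Selection 2: 4108 + 988 = 5096
Selection 3: 5096 + 988 = 6084 → 6084 − 5906 = 178
Selection 4: 178 + 988 = 1166
Selection 5: 1166 + 988 = 2154
Selection 6: 2154 + 988 = 3142
Selection 7: 3142 + 988 = 4130

4108, 5096, 178, 1166, 2154, 3142, 4130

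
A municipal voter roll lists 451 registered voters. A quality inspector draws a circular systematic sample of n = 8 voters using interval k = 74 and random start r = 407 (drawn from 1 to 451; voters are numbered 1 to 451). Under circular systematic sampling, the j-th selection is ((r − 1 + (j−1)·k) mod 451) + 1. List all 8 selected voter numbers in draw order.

407, 30, 104, 178, 252, 326, 400, 23

Selection 1: 407
Selection 2: 407 + 74 = 481 → 481 − 451 = 30
Selection 3: 30 + 74 = 104
Selection 4: 104 + 74 = 178
Selection 5: 178 + 74 = 252
Selection 6: 252 + 74 = 326
Selection 7: 326 + 74 = 400
Selection 8: 400 + 74 = 474 → 474 − 451 = 23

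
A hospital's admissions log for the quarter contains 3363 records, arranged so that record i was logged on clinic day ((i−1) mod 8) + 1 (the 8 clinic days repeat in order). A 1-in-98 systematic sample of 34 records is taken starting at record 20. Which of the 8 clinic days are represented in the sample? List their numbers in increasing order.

2, 4, 6, 8

Consecutive selections differ by k = 98, so their clinic day numbers differ by 98 mod 8 = 2.
gcd(98, 8) = 2, so the sample visits 8/2 = 4 distinct residues mod 8.
Start 20 is clinic day 4; the clinic days hit are 2, 4, 6, 8.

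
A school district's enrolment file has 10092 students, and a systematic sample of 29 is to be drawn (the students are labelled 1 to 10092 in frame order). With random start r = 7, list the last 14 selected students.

k = N/n = 10092/29 = 348
16th selection = 7 + 15×348 = 5227
17th: 5227 + 348 = 5575
18th: 5575 + 348 = 5923
19th: 5923 + 348 = 6271
20th: 6271 + 348 = 6619
21st: 6619 + 348 = 6967
22nd: 6967 + 348 = 7315
23rd: 7315 + 348 = 7663
24th: 7663 + 348 = 8011
25th: 8011 + 348 = 8359
26th: 8359 + 348 = 8707
27th: 8707 + 348 = 9055
28th: 9055 + 348 = 9403
29th: 9403 + 348 = 9751

5227, 5575, 5923, 6271, 6619, 6967, 7315, 7663, 8011, 8359, 8707, 9055, 9403, 9751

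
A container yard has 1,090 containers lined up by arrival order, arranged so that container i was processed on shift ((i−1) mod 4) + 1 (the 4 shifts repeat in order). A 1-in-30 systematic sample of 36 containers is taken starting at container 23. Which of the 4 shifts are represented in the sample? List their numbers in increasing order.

Consecutive selections differ by k = 30, so their shift numbers differ by 30 mod 4 = 2.
gcd(30, 4) = 2, so the sample visits 4/2 = 2 distinct residues mod 4.
Start 23 is shift 3; the shifts hit are 1, 3.

1, 3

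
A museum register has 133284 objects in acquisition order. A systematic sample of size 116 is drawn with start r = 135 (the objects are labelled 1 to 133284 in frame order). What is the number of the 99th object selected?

k = 133284/116 = 1149
99th selection = r + (99−1)·k = 135 + 98×1149 = 135 + 112602 = 112737

112737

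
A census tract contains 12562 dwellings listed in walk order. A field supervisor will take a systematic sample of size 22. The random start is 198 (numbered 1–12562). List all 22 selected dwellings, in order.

k = N/n = 12562/22 = 571
dwelling 1: 198
dwelling 2: 198 + 571 = 769
dwelling 3: 769 + 571 = 1340
dwelling 4: 1340 + 571 = 1911
dwelling 5: 1911 + 571 = 2482
dwelling 6: 2482 + 571 = 3053
dwelling 7: 3053 + 571 = 3624
dwelling 8: 3624 + 571 = 4195
dwelling 9: 4195 + 571 = 4766
dwelling 10: 4766 + 571 = 5337
dwelling 11: 5337 + 571 = 5908
dwelling 12: 5908 + 571 = 6479
dwelling 13: 6479 + 571 = 7050
dwelling 14: 7050 + 571 = 7621
dwelling 15: 7621 + 571 = 8192
dwelling 16: 8192 + 571 = 8763
dwelling 17: 8763 + 571 = 9334
dwelling 18: 9334 + 571 = 9905
dwelling 19: 9905 + 571 = 10476
dwelling 20: 10476 + 571 = 11047
dwelling 21: 11047 + 571 = 11618
dwelling 22: 11618 + 571 = 12189

198, 769, 1340, 1911, 2482, 3053, 3624, 4195, 4766, 5337, 5908, 6479, 7050, 7621, 8192, 8763, 9334, 9905, 10476, 11047, 11618, 12189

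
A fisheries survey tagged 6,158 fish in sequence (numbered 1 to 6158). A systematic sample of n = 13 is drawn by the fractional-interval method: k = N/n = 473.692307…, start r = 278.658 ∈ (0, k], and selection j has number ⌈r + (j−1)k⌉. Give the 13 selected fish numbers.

279, 753, 1227, 1700, 2174, 2648, 3121, 3595, 4069, 4542, 5016, 5490, 5963

j=1: r + 0k = 278.658 → ⌈·⌉ = 279
j=2: r + 1k = 752.350307… → ⌈·⌉ = 753
j=3: r + 2k = 1226.042615… → ⌈·⌉ = 1227
j=4: r + 3k = 1699.734923… → ⌈·⌉ = 1700
j=5: r + 4k = 2173.427230… → ⌈·⌉ = 2174
j=6: r + 5k = 2647.119538… → ⌈·⌉ = 2648
j=7: r + 6k = 3120.811846… → ⌈·⌉ = 3121
j=8: r + 7k = 3594.504153… → ⌈·⌉ = 3595
j=9: r + 8k = 4068.196461… → ⌈·⌉ = 4069
j=10: r + 9k = 4541.888769… → ⌈·⌉ = 4542
j=11: r + 10k = 5015.581076… → ⌈·⌉ = 5016
j=12: r + 11k = 5489.273384… → ⌈·⌉ = 5490
j=13: r + 12k = 5962.965692… → ⌈·⌉ = 5963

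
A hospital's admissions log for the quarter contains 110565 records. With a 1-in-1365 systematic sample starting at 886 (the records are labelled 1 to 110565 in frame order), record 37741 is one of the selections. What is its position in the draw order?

28

k = 1365
position = (37741 − 886)/1365 + 1 = 36855/1365 + 1 = 27 + 1 = 28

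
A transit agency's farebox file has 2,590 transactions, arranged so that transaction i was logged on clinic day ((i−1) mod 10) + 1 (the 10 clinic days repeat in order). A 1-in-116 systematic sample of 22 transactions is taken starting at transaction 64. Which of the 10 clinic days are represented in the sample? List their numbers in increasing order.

Consecutive selections differ by k = 116, so their clinic day numbers differ by 116 mod 10 = 6.
gcd(116, 10) = 2, so the sample visits 10/2 = 5 distinct residues mod 10.
Start 64 is clinic day 4; the clinic days hit are 2, 4, 6, 8, 10.

2, 4, 6, 8, 10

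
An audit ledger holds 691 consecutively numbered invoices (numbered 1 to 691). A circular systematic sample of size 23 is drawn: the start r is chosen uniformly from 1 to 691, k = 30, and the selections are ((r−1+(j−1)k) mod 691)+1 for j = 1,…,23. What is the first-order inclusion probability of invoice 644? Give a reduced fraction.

23/691

For each position j, as r ranges over 1…691 the j-th selection hits every invoice exactly once, so invoice 644 is selected for exactly 23 of the 691 starts.
Inclusion probability = 23/691.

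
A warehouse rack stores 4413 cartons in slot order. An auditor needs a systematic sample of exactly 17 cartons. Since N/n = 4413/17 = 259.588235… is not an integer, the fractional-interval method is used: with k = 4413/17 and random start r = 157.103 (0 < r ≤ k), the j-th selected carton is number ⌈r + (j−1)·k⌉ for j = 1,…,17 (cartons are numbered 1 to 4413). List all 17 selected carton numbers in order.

158, 417, 677, 936, 1196, 1456, 1715, 1975, 2234, 2494, 2753, 3013, 3273, 3532, 3792, 4051, 4311

j=1: r + 0k = 157.103 → ⌈·⌉ = 158
j=2: r + 1k = 416.691235… → ⌈·⌉ = 417
j=3: r + 2k = 676.279470… → ⌈·⌉ = 677
j=4: r + 3k = 935.867705… → ⌈·⌉ = 936
j=5: r + 4k = 1195.455941… → ⌈·⌉ = 1196
j=6: r + 5k = 1455.044176… → ⌈·⌉ = 1456
j=7: r + 6k = 1714.632411… → ⌈·⌉ = 1715
j=8: r + 7k = 1974.220647… → ⌈·⌉ = 1975
j=9: r + 8k = 2233.808882… → ⌈·⌉ = 2234
j=10: r + 9k = 2493.397117… → ⌈·⌉ = 2494
j=11: r + 10k = 2752.985352… → ⌈·⌉ = 2753
j=12: r + 11k = 3012.573588… → ⌈·⌉ = 3013
j=13: r + 12k = 3272.161823… → ⌈·⌉ = 3273
j=14: r + 13k = 3531.750058… → ⌈·⌉ = 3532
j=15: r + 14k = 3791.338294… → ⌈·⌉ = 3792
j=16: r + 15k = 4050.926529… → ⌈·⌉ = 4051
j=17: r + 16k = 4310.514764… → ⌈·⌉ = 4311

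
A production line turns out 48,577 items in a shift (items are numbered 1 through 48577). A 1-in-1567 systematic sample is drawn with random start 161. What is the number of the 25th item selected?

k = 1567
25th selection = r + (25−1)·k = 161 + 24×1567 = 161 + 37608 = 37769

37769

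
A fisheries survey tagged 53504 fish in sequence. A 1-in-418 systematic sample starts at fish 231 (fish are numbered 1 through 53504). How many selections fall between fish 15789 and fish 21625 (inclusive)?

k = 418
First selection ≥ 15789: 231 + ⌈(15789−231)/418⌉·418 = 231 + 38×418 = 16115
Last selection ≤ 21625: 231 + ⌊(21625−231)/418⌋·418 = 231 + 51×418 = 21549
Count = 51 − 38 + 1 = 14

14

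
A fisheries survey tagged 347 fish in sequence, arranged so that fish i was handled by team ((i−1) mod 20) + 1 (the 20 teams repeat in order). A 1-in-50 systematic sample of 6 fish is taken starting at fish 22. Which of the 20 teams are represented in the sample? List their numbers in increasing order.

Consecutive selections differ by k = 50, so their team numbers differ by 50 mod 20 = 10.
gcd(50, 20) = 10, so the sample visits 20/10 = 2 distinct residues mod 20.
Start 22 is team 2; the teams hit are 2, 12.

2, 12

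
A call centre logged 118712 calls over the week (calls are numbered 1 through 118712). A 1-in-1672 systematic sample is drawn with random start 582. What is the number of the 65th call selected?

107590

k = 1672
65th selection = r + (65−1)·k = 582 + 64×1672 = 582 + 107008 = 107590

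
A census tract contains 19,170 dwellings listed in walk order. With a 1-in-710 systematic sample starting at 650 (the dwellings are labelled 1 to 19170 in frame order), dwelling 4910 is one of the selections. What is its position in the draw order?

7

k = 710
position = (4910 − 650)/710 + 1 = 4260/710 + 1 = 6 + 1 = 7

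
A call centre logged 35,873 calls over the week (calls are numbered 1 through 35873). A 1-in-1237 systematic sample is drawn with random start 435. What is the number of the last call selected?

35071

k = 1237
29th selection = r + (29−1)·k = 435 + 28×1237 = 435 + 34636 = 35071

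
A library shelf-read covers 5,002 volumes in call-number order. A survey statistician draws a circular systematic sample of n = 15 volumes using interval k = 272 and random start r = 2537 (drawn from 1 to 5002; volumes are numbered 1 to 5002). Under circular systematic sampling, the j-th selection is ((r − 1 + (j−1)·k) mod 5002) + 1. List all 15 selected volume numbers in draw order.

Selection 1: 2537
Selection 2: 2537 + 272 = 2809
Selection 3: 2809 + 272 = 3081
Selection 4: 3081 + 272 = 3353
Selection 5: 3353 + 272 = 3625
Selection 6: 3625 + 272 = 3897
Selection 7: 3897 + 272 = 4169
Selection 8: 4169 + 272 = 4441
Selection 9: 4441 + 272 = 4713
Selection 10: 4713 + 272 = 4985
Selection 11: 4985 + 272 = 5257 → 5257 − 5002 = 255
Selection 12: 255 + 272 = 527
Selection 13: 527 + 272 = 799
Selection 14: 799 + 272 = 1071
Selection 15: 1071 + 272 = 1343

2537, 2809, 3081, 3353, 3625, 3897, 4169, 4441, 4713, 4985, 255, 527, 799, 1071, 1343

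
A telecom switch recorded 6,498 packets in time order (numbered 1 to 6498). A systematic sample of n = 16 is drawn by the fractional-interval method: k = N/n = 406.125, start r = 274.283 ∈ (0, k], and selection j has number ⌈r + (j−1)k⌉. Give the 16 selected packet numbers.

275, 681, 1087, 1493, 1899, 2305, 2712, 3118, 3524, 3930, 4336, 4742, 5148, 5554, 5961, 6367

j=1: r + 0k = 274.283 → ⌈·⌉ = 275
j=2: r + 1k = 680.408 → ⌈·⌉ = 681
j=3: r + 2k = 1086.533 → ⌈·⌉ = 1087
j=4: r + 3k = 1492.658 → ⌈·⌉ = 1493
j=5: r + 4k = 1898.783 → ⌈·⌉ = 1899
j=6: r + 5k = 2304.908 → ⌈·⌉ = 2305
j=7: r + 6k = 2711.033 → ⌈·⌉ = 2712
j=8: r + 7k = 3117.158 → ⌈·⌉ = 3118
j=9: r + 8k = 3523.283 → ⌈·⌉ = 3524
j=10: r + 9k = 3929.408 → ⌈·⌉ = 3930
j=11: r + 10k = 4335.533 → ⌈·⌉ = 4336
j=12: r + 11k = 4741.658 → ⌈·⌉ = 4742
j=13: r + 12k = 5147.783 → ⌈·⌉ = 5148
j=14: r + 13k = 5553.908 → ⌈·⌉ = 5554
j=15: r + 14k = 5960.033 → ⌈·⌉ = 5961
j=16: r + 15k = 6366.158 → ⌈·⌉ = 6367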